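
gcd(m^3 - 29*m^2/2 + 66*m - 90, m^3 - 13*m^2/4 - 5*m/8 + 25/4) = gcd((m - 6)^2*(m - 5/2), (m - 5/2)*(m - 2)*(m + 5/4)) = m - 5/2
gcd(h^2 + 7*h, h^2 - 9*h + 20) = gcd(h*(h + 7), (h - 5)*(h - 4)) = 1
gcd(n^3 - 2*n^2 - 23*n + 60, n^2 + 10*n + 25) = n + 5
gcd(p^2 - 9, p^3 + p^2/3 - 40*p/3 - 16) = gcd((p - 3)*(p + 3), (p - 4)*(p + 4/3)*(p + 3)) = p + 3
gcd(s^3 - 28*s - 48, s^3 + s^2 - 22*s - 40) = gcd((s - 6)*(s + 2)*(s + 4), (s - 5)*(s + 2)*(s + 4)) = s^2 + 6*s + 8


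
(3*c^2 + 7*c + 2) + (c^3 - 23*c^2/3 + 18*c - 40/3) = c^3 - 14*c^2/3 + 25*c - 34/3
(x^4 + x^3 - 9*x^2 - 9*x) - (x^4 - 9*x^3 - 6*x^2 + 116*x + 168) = 10*x^3 - 3*x^2 - 125*x - 168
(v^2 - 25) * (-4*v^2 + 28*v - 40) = -4*v^4 + 28*v^3 + 60*v^2 - 700*v + 1000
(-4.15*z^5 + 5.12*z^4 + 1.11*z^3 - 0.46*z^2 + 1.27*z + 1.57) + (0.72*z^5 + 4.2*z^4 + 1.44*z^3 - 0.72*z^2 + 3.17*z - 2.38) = -3.43*z^5 + 9.32*z^4 + 2.55*z^3 - 1.18*z^2 + 4.44*z - 0.81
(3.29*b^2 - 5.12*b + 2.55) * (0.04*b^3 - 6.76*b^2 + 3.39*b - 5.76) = 0.1316*b^5 - 22.4452*b^4 + 45.8663*b^3 - 53.5452*b^2 + 38.1357*b - 14.688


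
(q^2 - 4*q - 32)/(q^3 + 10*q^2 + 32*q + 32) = (q - 8)/(q^2 + 6*q + 8)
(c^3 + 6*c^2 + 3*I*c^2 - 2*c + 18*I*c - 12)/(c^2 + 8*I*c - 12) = (c^2 + c*(6 + I) + 6*I)/(c + 6*I)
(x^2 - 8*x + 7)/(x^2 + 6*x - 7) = (x - 7)/(x + 7)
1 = 1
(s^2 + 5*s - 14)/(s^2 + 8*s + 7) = (s - 2)/(s + 1)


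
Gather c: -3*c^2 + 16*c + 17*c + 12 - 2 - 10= -3*c^2 + 33*c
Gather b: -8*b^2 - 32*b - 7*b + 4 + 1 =-8*b^2 - 39*b + 5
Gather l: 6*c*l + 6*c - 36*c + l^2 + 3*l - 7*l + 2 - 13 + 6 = -30*c + l^2 + l*(6*c - 4) - 5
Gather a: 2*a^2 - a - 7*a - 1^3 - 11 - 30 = 2*a^2 - 8*a - 42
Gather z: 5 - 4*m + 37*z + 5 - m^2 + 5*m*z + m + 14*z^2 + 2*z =-m^2 - 3*m + 14*z^2 + z*(5*m + 39) + 10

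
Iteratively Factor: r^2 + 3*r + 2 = (r + 2)*(r + 1)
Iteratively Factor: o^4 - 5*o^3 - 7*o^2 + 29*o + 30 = (o - 5)*(o^3 - 7*o - 6) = (o - 5)*(o + 2)*(o^2 - 2*o - 3) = (o - 5)*(o + 1)*(o + 2)*(o - 3)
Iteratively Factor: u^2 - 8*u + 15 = (u - 5)*(u - 3)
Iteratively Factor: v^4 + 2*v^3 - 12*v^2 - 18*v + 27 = (v - 1)*(v^3 + 3*v^2 - 9*v - 27) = (v - 1)*(v + 3)*(v^2 - 9) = (v - 3)*(v - 1)*(v + 3)*(v + 3)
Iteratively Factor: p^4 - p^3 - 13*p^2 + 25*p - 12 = (p - 1)*(p^3 - 13*p + 12) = (p - 3)*(p - 1)*(p^2 + 3*p - 4) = (p - 3)*(p - 1)*(p + 4)*(p - 1)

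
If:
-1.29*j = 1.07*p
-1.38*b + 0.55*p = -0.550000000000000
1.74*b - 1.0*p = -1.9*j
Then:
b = 0.55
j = -0.31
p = 0.37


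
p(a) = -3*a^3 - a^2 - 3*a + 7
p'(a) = -9*a^2 - 2*a - 3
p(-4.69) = 308.56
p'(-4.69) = -191.58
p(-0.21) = 7.61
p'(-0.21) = -2.98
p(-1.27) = 15.34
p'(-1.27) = -14.98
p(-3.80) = 168.58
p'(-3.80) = -125.36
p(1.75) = -17.39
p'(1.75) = -34.06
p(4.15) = -237.09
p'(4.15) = -166.30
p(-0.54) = 8.80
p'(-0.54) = -4.54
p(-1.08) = 12.85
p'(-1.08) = -11.34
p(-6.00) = 637.00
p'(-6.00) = -315.00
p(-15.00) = 9952.00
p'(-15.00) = -1998.00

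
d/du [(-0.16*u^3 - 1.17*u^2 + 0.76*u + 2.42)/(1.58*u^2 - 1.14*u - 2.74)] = (-0.2528*u^4 + 0.3648*u^3 + 1.4482*u^2 - 1.2356*u + 0.676399999999999)/(2.4964*u^4 - 3.6024*u^3 - 7.3588*u^2 + 6.2472*u + 7.5076)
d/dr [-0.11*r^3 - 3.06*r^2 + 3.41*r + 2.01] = -0.33*r^2 - 6.12*r + 3.41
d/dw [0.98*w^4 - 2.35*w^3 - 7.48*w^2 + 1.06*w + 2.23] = 3.92*w^3 - 7.05*w^2 - 14.96*w + 1.06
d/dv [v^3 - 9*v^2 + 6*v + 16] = 3*v^2 - 18*v + 6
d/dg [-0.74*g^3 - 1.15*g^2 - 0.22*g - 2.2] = -2.22*g^2 - 2.3*g - 0.22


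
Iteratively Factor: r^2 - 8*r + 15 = (r - 3)*(r - 5)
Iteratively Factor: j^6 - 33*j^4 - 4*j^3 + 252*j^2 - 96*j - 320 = (j - 2)*(j^5 + 2*j^4 - 29*j^3 - 62*j^2 + 128*j + 160) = (j - 2)*(j + 1)*(j^4 + j^3 - 30*j^2 - 32*j + 160) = (j - 2)^2*(j + 1)*(j^3 + 3*j^2 - 24*j - 80) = (j - 2)^2*(j + 1)*(j + 4)*(j^2 - j - 20) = (j - 5)*(j - 2)^2*(j + 1)*(j + 4)*(j + 4)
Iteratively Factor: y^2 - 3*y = (y - 3)*(y)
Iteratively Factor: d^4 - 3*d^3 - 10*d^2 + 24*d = (d + 3)*(d^3 - 6*d^2 + 8*d) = d*(d + 3)*(d^2 - 6*d + 8) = d*(d - 2)*(d + 3)*(d - 4)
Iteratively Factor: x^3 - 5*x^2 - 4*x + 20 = (x - 2)*(x^2 - 3*x - 10) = (x - 5)*(x - 2)*(x + 2)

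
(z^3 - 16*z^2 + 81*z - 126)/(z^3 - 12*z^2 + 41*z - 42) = (z - 6)/(z - 2)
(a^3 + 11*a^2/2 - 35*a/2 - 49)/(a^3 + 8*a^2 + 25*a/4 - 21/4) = 2*(2*a^2 - 3*a - 14)/(4*a^2 + 4*a - 3)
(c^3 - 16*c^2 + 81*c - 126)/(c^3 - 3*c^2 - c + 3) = (c^2 - 13*c + 42)/(c^2 - 1)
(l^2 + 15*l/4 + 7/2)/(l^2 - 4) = (l + 7/4)/(l - 2)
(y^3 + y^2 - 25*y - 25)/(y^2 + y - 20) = (y^2 - 4*y - 5)/(y - 4)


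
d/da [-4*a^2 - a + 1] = -8*a - 1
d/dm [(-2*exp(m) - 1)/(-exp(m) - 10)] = 19*exp(m)/(exp(m) + 10)^2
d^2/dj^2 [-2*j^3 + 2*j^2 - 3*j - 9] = 4 - 12*j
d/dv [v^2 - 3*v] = 2*v - 3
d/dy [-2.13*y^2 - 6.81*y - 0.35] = -4.26*y - 6.81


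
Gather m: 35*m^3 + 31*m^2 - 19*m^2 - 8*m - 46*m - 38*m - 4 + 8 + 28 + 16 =35*m^3 + 12*m^2 - 92*m + 48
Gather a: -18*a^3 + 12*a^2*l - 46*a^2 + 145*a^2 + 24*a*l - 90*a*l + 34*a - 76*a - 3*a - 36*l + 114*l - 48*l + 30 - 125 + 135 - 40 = -18*a^3 + a^2*(12*l + 99) + a*(-66*l - 45) + 30*l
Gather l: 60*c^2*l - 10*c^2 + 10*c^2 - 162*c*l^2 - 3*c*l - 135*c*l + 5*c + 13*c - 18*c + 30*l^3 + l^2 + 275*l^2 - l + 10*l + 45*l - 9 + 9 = 30*l^3 + l^2*(276 - 162*c) + l*(60*c^2 - 138*c + 54)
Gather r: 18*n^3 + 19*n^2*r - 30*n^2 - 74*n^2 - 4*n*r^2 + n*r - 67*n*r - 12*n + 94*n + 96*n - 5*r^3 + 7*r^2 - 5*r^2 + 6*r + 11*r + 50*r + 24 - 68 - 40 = 18*n^3 - 104*n^2 + 178*n - 5*r^3 + r^2*(2 - 4*n) + r*(19*n^2 - 66*n + 67) - 84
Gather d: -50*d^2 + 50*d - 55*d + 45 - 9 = -50*d^2 - 5*d + 36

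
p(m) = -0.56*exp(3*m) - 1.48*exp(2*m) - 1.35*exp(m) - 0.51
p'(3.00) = -14834.45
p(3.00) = -5162.43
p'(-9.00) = 0.00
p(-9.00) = -0.51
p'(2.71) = -6392.15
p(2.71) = -2256.19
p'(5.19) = -9806813.60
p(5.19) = -3284989.65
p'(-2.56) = -0.12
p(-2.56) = -0.62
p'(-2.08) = -0.22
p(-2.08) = -0.70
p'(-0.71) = -1.58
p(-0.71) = -1.60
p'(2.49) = -3394.63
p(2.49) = -1214.67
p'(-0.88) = -1.19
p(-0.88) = -1.36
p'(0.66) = -25.86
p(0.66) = -12.72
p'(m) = -1.68*exp(3*m) - 2.96*exp(2*m) - 1.35*exp(m)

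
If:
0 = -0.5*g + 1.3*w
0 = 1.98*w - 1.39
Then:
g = 1.83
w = 0.70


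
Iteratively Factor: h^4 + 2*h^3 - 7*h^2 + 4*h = (h - 1)*(h^3 + 3*h^2 - 4*h) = (h - 1)^2*(h^2 + 4*h) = h*(h - 1)^2*(h + 4)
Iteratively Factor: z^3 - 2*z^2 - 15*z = (z - 5)*(z^2 + 3*z) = z*(z - 5)*(z + 3)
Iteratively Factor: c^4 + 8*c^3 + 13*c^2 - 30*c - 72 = (c + 4)*(c^3 + 4*c^2 - 3*c - 18) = (c - 2)*(c + 4)*(c^2 + 6*c + 9) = (c - 2)*(c + 3)*(c + 4)*(c + 3)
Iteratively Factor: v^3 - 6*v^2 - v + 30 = (v + 2)*(v^2 - 8*v + 15) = (v - 5)*(v + 2)*(v - 3)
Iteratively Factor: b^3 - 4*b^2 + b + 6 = (b + 1)*(b^2 - 5*b + 6) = (b - 3)*(b + 1)*(b - 2)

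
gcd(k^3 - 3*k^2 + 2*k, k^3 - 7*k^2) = k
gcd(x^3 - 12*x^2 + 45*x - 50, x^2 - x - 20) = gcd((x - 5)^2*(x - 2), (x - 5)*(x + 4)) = x - 5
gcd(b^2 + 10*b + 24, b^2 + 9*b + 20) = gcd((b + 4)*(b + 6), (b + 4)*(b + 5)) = b + 4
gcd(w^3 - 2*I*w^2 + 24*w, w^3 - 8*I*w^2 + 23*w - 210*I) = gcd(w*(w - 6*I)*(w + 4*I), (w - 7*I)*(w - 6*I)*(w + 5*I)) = w - 6*I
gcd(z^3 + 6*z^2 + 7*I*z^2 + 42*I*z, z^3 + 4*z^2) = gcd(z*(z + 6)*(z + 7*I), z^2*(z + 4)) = z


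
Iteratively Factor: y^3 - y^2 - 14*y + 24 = (y - 3)*(y^2 + 2*y - 8) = (y - 3)*(y - 2)*(y + 4)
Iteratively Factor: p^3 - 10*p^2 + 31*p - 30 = (p - 5)*(p^2 - 5*p + 6) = (p - 5)*(p - 2)*(p - 3)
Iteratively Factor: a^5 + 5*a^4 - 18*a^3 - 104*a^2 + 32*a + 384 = (a + 3)*(a^4 + 2*a^3 - 24*a^2 - 32*a + 128) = (a + 3)*(a + 4)*(a^3 - 2*a^2 - 16*a + 32) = (a + 3)*(a + 4)^2*(a^2 - 6*a + 8) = (a - 2)*(a + 3)*(a + 4)^2*(a - 4)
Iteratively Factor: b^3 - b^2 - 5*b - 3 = (b - 3)*(b^2 + 2*b + 1) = (b - 3)*(b + 1)*(b + 1)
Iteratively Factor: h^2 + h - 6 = (h + 3)*(h - 2)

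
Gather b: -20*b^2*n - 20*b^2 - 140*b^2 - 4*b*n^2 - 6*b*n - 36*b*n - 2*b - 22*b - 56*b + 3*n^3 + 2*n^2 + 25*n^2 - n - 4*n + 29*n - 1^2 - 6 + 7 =b^2*(-20*n - 160) + b*(-4*n^2 - 42*n - 80) + 3*n^3 + 27*n^2 + 24*n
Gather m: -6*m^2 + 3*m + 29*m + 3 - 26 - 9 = -6*m^2 + 32*m - 32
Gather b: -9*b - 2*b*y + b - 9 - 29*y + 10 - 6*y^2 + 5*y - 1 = b*(-2*y - 8) - 6*y^2 - 24*y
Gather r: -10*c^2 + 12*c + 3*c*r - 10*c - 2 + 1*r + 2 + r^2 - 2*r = -10*c^2 + 2*c + r^2 + r*(3*c - 1)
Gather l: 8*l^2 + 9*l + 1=8*l^2 + 9*l + 1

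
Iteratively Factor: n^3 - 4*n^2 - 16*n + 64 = (n - 4)*(n^2 - 16) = (n - 4)^2*(n + 4)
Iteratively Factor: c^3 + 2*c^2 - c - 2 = (c - 1)*(c^2 + 3*c + 2) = (c - 1)*(c + 2)*(c + 1)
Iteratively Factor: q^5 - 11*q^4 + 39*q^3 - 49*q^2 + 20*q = (q - 5)*(q^4 - 6*q^3 + 9*q^2 - 4*q) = (q - 5)*(q - 1)*(q^3 - 5*q^2 + 4*q) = q*(q - 5)*(q - 1)*(q^2 - 5*q + 4) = q*(q - 5)*(q - 4)*(q - 1)*(q - 1)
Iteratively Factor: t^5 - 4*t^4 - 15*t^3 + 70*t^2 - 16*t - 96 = (t - 3)*(t^4 - t^3 - 18*t^2 + 16*t + 32) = (t - 3)*(t + 1)*(t^3 - 2*t^2 - 16*t + 32) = (t - 3)*(t + 1)*(t + 4)*(t^2 - 6*t + 8) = (t - 3)*(t - 2)*(t + 1)*(t + 4)*(t - 4)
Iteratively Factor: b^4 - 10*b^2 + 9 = (b - 1)*(b^3 + b^2 - 9*b - 9) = (b - 3)*(b - 1)*(b^2 + 4*b + 3) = (b - 3)*(b - 1)*(b + 3)*(b + 1)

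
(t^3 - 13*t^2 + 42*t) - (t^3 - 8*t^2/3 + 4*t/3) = -31*t^2/3 + 122*t/3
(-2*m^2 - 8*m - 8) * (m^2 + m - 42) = -2*m^4 - 10*m^3 + 68*m^2 + 328*m + 336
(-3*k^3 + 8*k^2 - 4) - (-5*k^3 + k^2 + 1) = 2*k^3 + 7*k^2 - 5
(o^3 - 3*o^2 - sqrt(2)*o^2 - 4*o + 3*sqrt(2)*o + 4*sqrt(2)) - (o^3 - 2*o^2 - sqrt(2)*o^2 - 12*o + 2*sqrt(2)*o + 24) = -o^2 + sqrt(2)*o + 8*o - 24 + 4*sqrt(2)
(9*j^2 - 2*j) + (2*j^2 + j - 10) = 11*j^2 - j - 10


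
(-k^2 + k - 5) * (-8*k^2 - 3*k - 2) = 8*k^4 - 5*k^3 + 39*k^2 + 13*k + 10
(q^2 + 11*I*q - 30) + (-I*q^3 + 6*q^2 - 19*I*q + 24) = -I*q^3 + 7*q^2 - 8*I*q - 6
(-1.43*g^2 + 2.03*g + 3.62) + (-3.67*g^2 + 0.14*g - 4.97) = -5.1*g^2 + 2.17*g - 1.35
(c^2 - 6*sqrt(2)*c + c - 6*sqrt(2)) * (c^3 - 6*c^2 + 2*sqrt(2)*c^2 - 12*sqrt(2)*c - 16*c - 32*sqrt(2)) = c^5 - 4*sqrt(2)*c^4 - 5*c^4 - 46*c^3 + 20*sqrt(2)*c^3 + 104*c^2 + 88*sqrt(2)*c^2 + 64*sqrt(2)*c + 528*c + 384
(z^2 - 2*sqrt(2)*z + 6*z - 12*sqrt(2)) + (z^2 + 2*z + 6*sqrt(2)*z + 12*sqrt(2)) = 2*z^2 + 4*sqrt(2)*z + 8*z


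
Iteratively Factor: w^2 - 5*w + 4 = (w - 4)*(w - 1)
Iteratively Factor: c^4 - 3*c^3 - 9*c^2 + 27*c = (c + 3)*(c^3 - 6*c^2 + 9*c) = (c - 3)*(c + 3)*(c^2 - 3*c) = c*(c - 3)*(c + 3)*(c - 3)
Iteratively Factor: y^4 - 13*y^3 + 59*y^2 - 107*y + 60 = (y - 1)*(y^3 - 12*y^2 + 47*y - 60) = (y - 3)*(y - 1)*(y^2 - 9*y + 20) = (y - 4)*(y - 3)*(y - 1)*(y - 5)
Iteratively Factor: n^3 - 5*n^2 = (n)*(n^2 - 5*n) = n*(n - 5)*(n)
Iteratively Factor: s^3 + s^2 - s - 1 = (s + 1)*(s^2 - 1) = (s - 1)*(s + 1)*(s + 1)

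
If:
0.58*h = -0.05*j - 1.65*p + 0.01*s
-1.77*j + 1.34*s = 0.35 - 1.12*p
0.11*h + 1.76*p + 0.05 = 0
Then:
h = 0.121417384468444 - 0.0586507647351867*s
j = 0.759381668661844*s - 0.220518304367781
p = 0.00366567279594917*s - 0.0359976774383686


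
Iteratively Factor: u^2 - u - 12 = (u - 4)*(u + 3)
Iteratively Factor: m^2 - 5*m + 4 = (m - 4)*(m - 1)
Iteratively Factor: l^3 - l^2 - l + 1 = (l + 1)*(l^2 - 2*l + 1) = (l - 1)*(l + 1)*(l - 1)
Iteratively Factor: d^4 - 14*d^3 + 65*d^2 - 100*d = (d - 4)*(d^3 - 10*d^2 + 25*d) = (d - 5)*(d - 4)*(d^2 - 5*d) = (d - 5)^2*(d - 4)*(d)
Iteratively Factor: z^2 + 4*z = (z + 4)*(z)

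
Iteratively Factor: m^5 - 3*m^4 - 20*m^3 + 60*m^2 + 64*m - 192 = (m + 2)*(m^4 - 5*m^3 - 10*m^2 + 80*m - 96) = (m + 2)*(m + 4)*(m^3 - 9*m^2 + 26*m - 24) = (m - 2)*(m + 2)*(m + 4)*(m^2 - 7*m + 12) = (m - 3)*(m - 2)*(m + 2)*(m + 4)*(m - 4)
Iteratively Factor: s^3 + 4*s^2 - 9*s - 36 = (s + 4)*(s^2 - 9) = (s + 3)*(s + 4)*(s - 3)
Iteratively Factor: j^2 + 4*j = (j + 4)*(j)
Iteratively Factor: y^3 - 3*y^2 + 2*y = (y)*(y^2 - 3*y + 2) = y*(y - 2)*(y - 1)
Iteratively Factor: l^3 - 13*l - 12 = (l - 4)*(l^2 + 4*l + 3) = (l - 4)*(l + 3)*(l + 1)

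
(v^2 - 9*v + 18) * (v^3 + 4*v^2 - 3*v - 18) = v^5 - 5*v^4 - 21*v^3 + 81*v^2 + 108*v - 324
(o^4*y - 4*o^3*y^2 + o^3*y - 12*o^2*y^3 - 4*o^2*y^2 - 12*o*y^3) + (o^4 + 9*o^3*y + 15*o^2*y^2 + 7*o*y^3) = o^4*y + o^4 - 4*o^3*y^2 + 10*o^3*y - 12*o^2*y^3 + 11*o^2*y^2 - 5*o*y^3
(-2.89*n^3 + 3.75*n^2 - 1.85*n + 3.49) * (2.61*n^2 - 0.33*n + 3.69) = -7.5429*n^5 + 10.7412*n^4 - 16.7301*n^3 + 23.5569*n^2 - 7.9782*n + 12.8781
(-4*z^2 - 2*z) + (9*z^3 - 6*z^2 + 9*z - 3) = 9*z^3 - 10*z^2 + 7*z - 3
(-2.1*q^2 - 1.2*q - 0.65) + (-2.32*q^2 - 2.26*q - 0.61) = -4.42*q^2 - 3.46*q - 1.26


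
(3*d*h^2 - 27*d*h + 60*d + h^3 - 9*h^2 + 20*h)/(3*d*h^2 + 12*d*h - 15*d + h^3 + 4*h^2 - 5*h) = (h^2 - 9*h + 20)/(h^2 + 4*h - 5)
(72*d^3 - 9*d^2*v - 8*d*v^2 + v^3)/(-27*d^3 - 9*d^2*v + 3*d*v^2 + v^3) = (-8*d + v)/(3*d + v)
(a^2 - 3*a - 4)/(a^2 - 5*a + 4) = (a + 1)/(a - 1)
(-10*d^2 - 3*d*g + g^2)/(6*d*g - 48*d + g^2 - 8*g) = (-10*d^2 - 3*d*g + g^2)/(6*d*g - 48*d + g^2 - 8*g)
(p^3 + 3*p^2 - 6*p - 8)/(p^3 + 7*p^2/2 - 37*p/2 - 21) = 2*(p^2 + 2*p - 8)/(2*p^2 + 5*p - 42)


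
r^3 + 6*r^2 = r^2*(r + 6)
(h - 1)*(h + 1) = h^2 - 1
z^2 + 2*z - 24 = (z - 4)*(z + 6)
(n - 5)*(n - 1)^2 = n^3 - 7*n^2 + 11*n - 5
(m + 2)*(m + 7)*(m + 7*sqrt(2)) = m^3 + 9*m^2 + 7*sqrt(2)*m^2 + 14*m + 63*sqrt(2)*m + 98*sqrt(2)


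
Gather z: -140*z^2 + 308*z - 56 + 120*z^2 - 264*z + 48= -20*z^2 + 44*z - 8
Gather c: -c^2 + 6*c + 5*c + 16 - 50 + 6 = -c^2 + 11*c - 28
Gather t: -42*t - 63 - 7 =-42*t - 70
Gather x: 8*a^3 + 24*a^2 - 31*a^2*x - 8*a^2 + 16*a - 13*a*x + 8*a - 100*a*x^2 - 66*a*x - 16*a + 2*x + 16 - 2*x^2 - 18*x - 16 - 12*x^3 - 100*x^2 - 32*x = 8*a^3 + 16*a^2 + 8*a - 12*x^3 + x^2*(-100*a - 102) + x*(-31*a^2 - 79*a - 48)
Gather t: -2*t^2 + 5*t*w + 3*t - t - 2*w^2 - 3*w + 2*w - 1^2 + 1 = -2*t^2 + t*(5*w + 2) - 2*w^2 - w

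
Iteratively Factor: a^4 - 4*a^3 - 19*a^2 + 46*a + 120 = (a + 2)*(a^3 - 6*a^2 - 7*a + 60) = (a - 5)*(a + 2)*(a^2 - a - 12) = (a - 5)*(a - 4)*(a + 2)*(a + 3)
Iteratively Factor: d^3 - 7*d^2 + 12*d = (d)*(d^2 - 7*d + 12) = d*(d - 4)*(d - 3)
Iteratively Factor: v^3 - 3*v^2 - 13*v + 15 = (v - 5)*(v^2 + 2*v - 3) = (v - 5)*(v - 1)*(v + 3)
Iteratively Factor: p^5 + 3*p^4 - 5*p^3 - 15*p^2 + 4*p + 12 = (p - 2)*(p^4 + 5*p^3 + 5*p^2 - 5*p - 6) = (p - 2)*(p + 3)*(p^3 + 2*p^2 - p - 2) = (p - 2)*(p + 1)*(p + 3)*(p^2 + p - 2) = (p - 2)*(p - 1)*(p + 1)*(p + 3)*(p + 2)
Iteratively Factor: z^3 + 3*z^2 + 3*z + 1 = (z + 1)*(z^2 + 2*z + 1) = (z + 1)^2*(z + 1)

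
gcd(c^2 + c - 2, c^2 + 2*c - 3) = c - 1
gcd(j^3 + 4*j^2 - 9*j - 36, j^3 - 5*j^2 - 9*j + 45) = j^2 - 9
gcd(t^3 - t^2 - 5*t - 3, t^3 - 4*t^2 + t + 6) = t^2 - 2*t - 3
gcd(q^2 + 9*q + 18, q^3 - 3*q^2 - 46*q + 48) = q + 6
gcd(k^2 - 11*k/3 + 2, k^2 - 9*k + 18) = k - 3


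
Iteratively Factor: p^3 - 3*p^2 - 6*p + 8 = (p - 1)*(p^2 - 2*p - 8) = (p - 4)*(p - 1)*(p + 2)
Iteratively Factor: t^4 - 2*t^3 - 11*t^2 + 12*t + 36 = (t + 2)*(t^3 - 4*t^2 - 3*t + 18) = (t - 3)*(t + 2)*(t^2 - t - 6) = (t - 3)^2*(t + 2)*(t + 2)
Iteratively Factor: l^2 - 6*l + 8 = (l - 4)*(l - 2)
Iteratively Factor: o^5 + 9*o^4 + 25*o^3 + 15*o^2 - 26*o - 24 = (o + 2)*(o^4 + 7*o^3 + 11*o^2 - 7*o - 12) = (o + 2)*(o + 4)*(o^3 + 3*o^2 - o - 3) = (o + 2)*(o + 3)*(o + 4)*(o^2 - 1) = (o + 1)*(o + 2)*(o + 3)*(o + 4)*(o - 1)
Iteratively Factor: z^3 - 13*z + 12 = (z - 3)*(z^2 + 3*z - 4) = (z - 3)*(z - 1)*(z + 4)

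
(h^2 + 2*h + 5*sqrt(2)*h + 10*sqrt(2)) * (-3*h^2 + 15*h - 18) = -3*h^4 - 15*sqrt(2)*h^3 + 9*h^3 + 12*h^2 + 45*sqrt(2)*h^2 - 36*h + 60*sqrt(2)*h - 180*sqrt(2)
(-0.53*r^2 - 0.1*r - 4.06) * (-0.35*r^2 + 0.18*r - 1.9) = 0.1855*r^4 - 0.0604*r^3 + 2.41*r^2 - 0.5408*r + 7.714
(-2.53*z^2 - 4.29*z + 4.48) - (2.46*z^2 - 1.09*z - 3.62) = -4.99*z^2 - 3.2*z + 8.1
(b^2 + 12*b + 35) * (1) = b^2 + 12*b + 35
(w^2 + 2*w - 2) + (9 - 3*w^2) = -2*w^2 + 2*w + 7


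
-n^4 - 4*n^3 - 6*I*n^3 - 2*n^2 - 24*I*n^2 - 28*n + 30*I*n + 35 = (n + 5)*(n + 7*I)*(I*n + 1)*(I*n - I)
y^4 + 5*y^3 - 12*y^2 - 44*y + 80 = (y - 2)^2*(y + 4)*(y + 5)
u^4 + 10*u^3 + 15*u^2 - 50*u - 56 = (u - 2)*(u + 1)*(u + 4)*(u + 7)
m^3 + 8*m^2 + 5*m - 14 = (m - 1)*(m + 2)*(m + 7)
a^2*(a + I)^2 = a^4 + 2*I*a^3 - a^2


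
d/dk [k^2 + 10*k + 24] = 2*k + 10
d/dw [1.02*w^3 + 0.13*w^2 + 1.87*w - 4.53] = 3.06*w^2 + 0.26*w + 1.87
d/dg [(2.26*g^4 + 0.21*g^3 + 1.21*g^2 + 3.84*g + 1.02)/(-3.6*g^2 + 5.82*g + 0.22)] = (-16.272*g^5 + 38.7036*g^4 + 4.4332*g^3 + 21.0048*g^2 + 7.8764*g - 5.0916)/(12.96*g^4 - 41.904*g^3 + 32.2884*g^2 + 2.5608*g + 0.0484)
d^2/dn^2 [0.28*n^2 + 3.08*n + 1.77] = 0.560000000000000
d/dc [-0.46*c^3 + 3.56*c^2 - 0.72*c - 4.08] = -1.38*c^2 + 7.12*c - 0.72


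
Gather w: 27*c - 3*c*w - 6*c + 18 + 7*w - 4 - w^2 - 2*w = 21*c - w^2 + w*(5 - 3*c) + 14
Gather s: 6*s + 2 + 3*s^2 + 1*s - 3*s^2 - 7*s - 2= 0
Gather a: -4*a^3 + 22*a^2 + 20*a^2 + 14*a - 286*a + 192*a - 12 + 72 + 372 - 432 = -4*a^3 + 42*a^2 - 80*a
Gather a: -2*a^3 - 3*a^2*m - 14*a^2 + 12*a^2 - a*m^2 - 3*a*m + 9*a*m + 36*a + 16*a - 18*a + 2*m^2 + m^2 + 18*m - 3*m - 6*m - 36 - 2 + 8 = -2*a^3 + a^2*(-3*m - 2) + a*(-m^2 + 6*m + 34) + 3*m^2 + 9*m - 30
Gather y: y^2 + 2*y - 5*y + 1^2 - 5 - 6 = y^2 - 3*y - 10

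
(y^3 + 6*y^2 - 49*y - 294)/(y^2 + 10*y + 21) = (y^2 - y - 42)/(y + 3)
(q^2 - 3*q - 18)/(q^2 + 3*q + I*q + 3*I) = (q - 6)/(q + I)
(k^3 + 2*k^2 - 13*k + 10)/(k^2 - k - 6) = (-k^3 - 2*k^2 + 13*k - 10)/(-k^2 + k + 6)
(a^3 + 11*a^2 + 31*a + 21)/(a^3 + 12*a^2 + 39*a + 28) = (a + 3)/(a + 4)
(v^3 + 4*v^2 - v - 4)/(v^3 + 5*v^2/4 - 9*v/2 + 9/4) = 4*(v^2 + 5*v + 4)/(4*v^2 + 9*v - 9)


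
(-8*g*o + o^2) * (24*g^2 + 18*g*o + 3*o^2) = -192*g^3*o - 120*g^2*o^2 - 6*g*o^3 + 3*o^4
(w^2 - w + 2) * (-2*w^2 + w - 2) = -2*w^4 + 3*w^3 - 7*w^2 + 4*w - 4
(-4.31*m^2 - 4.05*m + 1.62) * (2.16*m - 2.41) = -9.3096*m^3 + 1.6391*m^2 + 13.2597*m - 3.9042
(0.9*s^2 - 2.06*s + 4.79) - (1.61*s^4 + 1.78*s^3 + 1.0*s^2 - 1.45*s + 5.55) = -1.61*s^4 - 1.78*s^3 - 0.1*s^2 - 0.61*s - 0.76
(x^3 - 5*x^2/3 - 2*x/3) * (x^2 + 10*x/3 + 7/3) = x^5 + 5*x^4/3 - 35*x^3/9 - 55*x^2/9 - 14*x/9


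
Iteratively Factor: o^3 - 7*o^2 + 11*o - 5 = (o - 1)*(o^2 - 6*o + 5) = (o - 1)^2*(o - 5)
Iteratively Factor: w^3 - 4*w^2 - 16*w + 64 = (w - 4)*(w^2 - 16) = (w - 4)*(w + 4)*(w - 4)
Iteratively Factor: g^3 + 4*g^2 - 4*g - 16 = (g + 4)*(g^2 - 4) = (g + 2)*(g + 4)*(g - 2)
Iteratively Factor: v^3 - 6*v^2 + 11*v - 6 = (v - 2)*(v^2 - 4*v + 3) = (v - 2)*(v - 1)*(v - 3)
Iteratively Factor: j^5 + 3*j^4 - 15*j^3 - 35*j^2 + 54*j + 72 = (j + 4)*(j^4 - j^3 - 11*j^2 + 9*j + 18) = (j - 3)*(j + 4)*(j^3 + 2*j^2 - 5*j - 6) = (j - 3)*(j + 3)*(j + 4)*(j^2 - j - 2) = (j - 3)*(j - 2)*(j + 3)*(j + 4)*(j + 1)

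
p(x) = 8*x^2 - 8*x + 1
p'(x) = 16*x - 8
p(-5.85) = 321.58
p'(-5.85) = -101.60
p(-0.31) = 4.25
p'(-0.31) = -12.96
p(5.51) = 199.80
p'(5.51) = 80.16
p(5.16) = 172.72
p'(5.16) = 74.56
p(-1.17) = 21.31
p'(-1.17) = -26.72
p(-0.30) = 4.12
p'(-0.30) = -12.80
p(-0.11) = 1.98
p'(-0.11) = -9.76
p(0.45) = -0.98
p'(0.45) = -0.80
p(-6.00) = 337.00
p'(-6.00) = -104.00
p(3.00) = 49.00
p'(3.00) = 40.00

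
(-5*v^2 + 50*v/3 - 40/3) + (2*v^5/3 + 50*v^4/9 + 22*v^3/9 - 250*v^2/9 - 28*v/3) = 2*v^5/3 + 50*v^4/9 + 22*v^3/9 - 295*v^2/9 + 22*v/3 - 40/3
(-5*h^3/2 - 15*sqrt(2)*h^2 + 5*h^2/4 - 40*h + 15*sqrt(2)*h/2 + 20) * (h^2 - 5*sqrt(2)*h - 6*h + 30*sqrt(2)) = -5*h^5/2 - 5*sqrt(2)*h^4/2 + 65*h^4/4 + 65*sqrt(2)*h^3/4 + 205*h^3/2 - 715*h^2 + 385*sqrt(2)*h^2/2 - 1300*sqrt(2)*h + 330*h + 600*sqrt(2)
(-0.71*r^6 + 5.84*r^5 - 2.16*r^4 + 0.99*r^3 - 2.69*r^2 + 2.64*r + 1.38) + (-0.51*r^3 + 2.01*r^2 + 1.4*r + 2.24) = -0.71*r^6 + 5.84*r^5 - 2.16*r^4 + 0.48*r^3 - 0.68*r^2 + 4.04*r + 3.62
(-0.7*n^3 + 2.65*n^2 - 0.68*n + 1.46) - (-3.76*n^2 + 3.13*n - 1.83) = -0.7*n^3 + 6.41*n^2 - 3.81*n + 3.29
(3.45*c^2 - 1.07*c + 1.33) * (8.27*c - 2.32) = 28.5315*c^3 - 16.8529*c^2 + 13.4815*c - 3.0856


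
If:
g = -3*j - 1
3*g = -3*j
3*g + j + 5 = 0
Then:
No Solution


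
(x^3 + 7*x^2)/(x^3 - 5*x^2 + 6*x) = x*(x + 7)/(x^2 - 5*x + 6)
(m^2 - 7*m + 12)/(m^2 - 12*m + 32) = (m - 3)/(m - 8)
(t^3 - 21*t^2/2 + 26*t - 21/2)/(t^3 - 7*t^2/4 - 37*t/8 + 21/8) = 4*(t - 7)/(4*t + 7)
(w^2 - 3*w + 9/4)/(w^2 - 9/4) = (2*w - 3)/(2*w + 3)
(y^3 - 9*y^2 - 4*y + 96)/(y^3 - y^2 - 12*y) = (y - 8)/y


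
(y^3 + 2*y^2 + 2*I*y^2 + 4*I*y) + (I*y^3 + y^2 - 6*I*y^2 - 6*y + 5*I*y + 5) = y^3 + I*y^3 + 3*y^2 - 4*I*y^2 - 6*y + 9*I*y + 5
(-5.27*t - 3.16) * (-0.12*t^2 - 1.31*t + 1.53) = 0.6324*t^3 + 7.2829*t^2 - 3.9235*t - 4.8348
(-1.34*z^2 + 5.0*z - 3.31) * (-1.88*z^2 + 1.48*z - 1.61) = 2.5192*z^4 - 11.3832*z^3 + 15.7802*z^2 - 12.9488*z + 5.3291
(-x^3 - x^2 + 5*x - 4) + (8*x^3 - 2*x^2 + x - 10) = 7*x^3 - 3*x^2 + 6*x - 14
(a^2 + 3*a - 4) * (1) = a^2 + 3*a - 4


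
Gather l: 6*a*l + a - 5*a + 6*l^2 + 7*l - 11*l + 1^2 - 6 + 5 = -4*a + 6*l^2 + l*(6*a - 4)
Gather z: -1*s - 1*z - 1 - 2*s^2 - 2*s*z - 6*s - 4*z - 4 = -2*s^2 - 7*s + z*(-2*s - 5) - 5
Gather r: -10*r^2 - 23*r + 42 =-10*r^2 - 23*r + 42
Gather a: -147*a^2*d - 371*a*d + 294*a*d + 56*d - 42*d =-147*a^2*d - 77*a*d + 14*d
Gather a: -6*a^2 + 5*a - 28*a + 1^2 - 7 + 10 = -6*a^2 - 23*a + 4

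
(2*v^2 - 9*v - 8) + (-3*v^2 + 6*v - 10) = -v^2 - 3*v - 18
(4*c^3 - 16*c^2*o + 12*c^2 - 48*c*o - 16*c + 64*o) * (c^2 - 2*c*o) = 4*c^5 - 24*c^4*o + 12*c^4 + 32*c^3*o^2 - 72*c^3*o - 16*c^3 + 96*c^2*o^2 + 96*c^2*o - 128*c*o^2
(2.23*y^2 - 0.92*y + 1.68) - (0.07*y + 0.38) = 2.23*y^2 - 0.99*y + 1.3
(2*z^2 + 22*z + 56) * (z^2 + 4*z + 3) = 2*z^4 + 30*z^3 + 150*z^2 + 290*z + 168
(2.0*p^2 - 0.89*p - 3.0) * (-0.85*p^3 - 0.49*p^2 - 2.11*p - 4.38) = -1.7*p^5 - 0.2235*p^4 - 1.2339*p^3 - 5.4121*p^2 + 10.2282*p + 13.14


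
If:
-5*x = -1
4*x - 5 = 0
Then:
No Solution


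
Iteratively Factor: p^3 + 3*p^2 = (p)*(p^2 + 3*p) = p^2*(p + 3)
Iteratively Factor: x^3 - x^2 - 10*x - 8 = (x - 4)*(x^2 + 3*x + 2) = (x - 4)*(x + 1)*(x + 2)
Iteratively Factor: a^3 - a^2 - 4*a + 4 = (a - 1)*(a^2 - 4) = (a - 2)*(a - 1)*(a + 2)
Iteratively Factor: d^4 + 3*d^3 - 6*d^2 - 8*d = (d - 2)*(d^3 + 5*d^2 + 4*d) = (d - 2)*(d + 1)*(d^2 + 4*d) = d*(d - 2)*(d + 1)*(d + 4)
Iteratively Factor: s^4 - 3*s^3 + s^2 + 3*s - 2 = (s - 1)*(s^3 - 2*s^2 - s + 2) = (s - 1)^2*(s^2 - s - 2) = (s - 2)*(s - 1)^2*(s + 1)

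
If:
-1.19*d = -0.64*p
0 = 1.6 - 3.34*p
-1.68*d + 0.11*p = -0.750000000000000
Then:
No Solution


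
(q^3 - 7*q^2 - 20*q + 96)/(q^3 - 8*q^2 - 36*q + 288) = (q^2 + q - 12)/(q^2 - 36)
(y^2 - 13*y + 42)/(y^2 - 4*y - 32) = (-y^2 + 13*y - 42)/(-y^2 + 4*y + 32)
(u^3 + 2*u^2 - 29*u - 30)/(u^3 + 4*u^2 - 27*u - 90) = (u + 1)/(u + 3)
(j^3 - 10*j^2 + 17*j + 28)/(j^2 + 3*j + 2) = (j^2 - 11*j + 28)/(j + 2)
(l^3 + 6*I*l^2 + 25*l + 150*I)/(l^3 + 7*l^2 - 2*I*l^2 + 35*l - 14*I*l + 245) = (l^2 + I*l + 30)/(l^2 + 7*l*(1 - I) - 49*I)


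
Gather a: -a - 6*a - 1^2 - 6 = -7*a - 7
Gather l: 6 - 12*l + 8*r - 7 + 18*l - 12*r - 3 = 6*l - 4*r - 4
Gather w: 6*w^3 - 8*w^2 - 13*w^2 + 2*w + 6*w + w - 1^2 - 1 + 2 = 6*w^3 - 21*w^2 + 9*w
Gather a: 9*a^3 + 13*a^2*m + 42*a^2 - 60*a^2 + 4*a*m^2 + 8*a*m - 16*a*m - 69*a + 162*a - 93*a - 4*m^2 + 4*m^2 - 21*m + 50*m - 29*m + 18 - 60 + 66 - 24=9*a^3 + a^2*(13*m - 18) + a*(4*m^2 - 8*m)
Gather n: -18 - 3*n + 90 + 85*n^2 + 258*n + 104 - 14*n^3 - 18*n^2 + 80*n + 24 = -14*n^3 + 67*n^2 + 335*n + 200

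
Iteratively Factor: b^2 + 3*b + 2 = (b + 1)*(b + 2)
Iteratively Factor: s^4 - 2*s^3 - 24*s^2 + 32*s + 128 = (s - 4)*(s^3 + 2*s^2 - 16*s - 32) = (s - 4)*(s + 4)*(s^2 - 2*s - 8) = (s - 4)^2*(s + 4)*(s + 2)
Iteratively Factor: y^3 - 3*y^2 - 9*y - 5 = (y + 1)*(y^2 - 4*y - 5) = (y + 1)^2*(y - 5)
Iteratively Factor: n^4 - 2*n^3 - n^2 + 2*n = (n + 1)*(n^3 - 3*n^2 + 2*n) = (n - 2)*(n + 1)*(n^2 - n) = (n - 2)*(n - 1)*(n + 1)*(n)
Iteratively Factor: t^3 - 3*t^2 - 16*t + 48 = (t + 4)*(t^2 - 7*t + 12) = (t - 4)*(t + 4)*(t - 3)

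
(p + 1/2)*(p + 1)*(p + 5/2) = p^3 + 4*p^2 + 17*p/4 + 5/4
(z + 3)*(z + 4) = z^2 + 7*z + 12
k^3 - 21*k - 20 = (k - 5)*(k + 1)*(k + 4)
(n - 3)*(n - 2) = n^2 - 5*n + 6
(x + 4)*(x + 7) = x^2 + 11*x + 28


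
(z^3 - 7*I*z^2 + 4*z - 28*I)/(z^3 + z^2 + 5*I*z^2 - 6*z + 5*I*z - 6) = (z^2 - 9*I*z - 14)/(z^2 + z*(1 + 3*I) + 3*I)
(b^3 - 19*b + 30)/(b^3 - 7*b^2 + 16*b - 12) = (b + 5)/(b - 2)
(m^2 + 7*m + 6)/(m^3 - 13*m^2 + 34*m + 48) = (m + 6)/(m^2 - 14*m + 48)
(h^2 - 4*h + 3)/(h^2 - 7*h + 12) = (h - 1)/(h - 4)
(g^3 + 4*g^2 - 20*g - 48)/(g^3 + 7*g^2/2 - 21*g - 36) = 2*(g + 2)/(2*g + 3)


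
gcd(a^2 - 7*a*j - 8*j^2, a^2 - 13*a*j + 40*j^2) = a - 8*j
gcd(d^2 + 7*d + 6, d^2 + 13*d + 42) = d + 6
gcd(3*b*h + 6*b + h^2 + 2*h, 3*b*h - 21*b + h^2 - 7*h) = 3*b + h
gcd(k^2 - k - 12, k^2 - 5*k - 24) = k + 3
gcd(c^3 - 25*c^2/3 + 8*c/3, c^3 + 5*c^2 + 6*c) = c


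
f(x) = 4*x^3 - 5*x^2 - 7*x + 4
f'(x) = 12*x^2 - 10*x - 7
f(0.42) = 0.47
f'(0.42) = -9.08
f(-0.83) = 4.08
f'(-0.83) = 9.57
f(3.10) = 53.41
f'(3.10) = 77.32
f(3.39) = 78.64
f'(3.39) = 97.01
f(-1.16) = -0.85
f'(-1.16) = 20.75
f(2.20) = 6.99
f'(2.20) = 29.08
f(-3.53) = -209.54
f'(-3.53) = 177.83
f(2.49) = 17.32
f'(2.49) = 42.50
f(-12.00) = -7544.00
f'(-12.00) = 1841.00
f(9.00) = 2452.00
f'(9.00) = 875.00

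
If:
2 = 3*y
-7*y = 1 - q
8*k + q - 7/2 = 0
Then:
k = -13/48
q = 17/3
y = 2/3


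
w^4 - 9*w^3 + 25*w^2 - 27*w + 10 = (w - 5)*(w - 2)*(w - 1)^2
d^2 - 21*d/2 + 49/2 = (d - 7)*(d - 7/2)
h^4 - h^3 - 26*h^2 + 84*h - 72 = (h - 3)*(h - 2)^2*(h + 6)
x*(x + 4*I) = x^2 + 4*I*x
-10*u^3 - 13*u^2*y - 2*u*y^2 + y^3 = (-5*u + y)*(u + y)*(2*u + y)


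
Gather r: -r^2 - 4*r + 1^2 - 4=-r^2 - 4*r - 3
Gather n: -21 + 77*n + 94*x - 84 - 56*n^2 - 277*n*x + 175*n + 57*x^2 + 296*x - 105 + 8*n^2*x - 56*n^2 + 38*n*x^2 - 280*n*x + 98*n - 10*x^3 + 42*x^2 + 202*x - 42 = n^2*(8*x - 112) + n*(38*x^2 - 557*x + 350) - 10*x^3 + 99*x^2 + 592*x - 252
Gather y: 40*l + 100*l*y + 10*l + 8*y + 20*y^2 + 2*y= 50*l + 20*y^2 + y*(100*l + 10)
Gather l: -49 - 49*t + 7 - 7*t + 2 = -56*t - 40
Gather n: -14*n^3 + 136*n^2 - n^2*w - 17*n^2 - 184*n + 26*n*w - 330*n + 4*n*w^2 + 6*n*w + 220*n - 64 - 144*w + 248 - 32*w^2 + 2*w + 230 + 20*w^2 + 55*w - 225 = -14*n^3 + n^2*(119 - w) + n*(4*w^2 + 32*w - 294) - 12*w^2 - 87*w + 189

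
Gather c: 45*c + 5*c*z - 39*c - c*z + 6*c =c*(4*z + 12)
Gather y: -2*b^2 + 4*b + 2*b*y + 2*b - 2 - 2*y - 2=-2*b^2 + 6*b + y*(2*b - 2) - 4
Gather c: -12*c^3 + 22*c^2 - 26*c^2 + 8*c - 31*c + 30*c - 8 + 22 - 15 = -12*c^3 - 4*c^2 + 7*c - 1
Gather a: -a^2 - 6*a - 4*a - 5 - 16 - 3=-a^2 - 10*a - 24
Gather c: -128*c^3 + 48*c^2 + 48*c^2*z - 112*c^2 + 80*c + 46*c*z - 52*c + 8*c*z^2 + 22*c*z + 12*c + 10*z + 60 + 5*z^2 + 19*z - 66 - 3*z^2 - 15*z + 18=-128*c^3 + c^2*(48*z - 64) + c*(8*z^2 + 68*z + 40) + 2*z^2 + 14*z + 12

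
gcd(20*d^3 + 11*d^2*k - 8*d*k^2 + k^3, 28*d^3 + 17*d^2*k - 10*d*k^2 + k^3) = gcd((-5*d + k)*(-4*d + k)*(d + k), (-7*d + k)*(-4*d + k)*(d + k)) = 4*d^2 + 3*d*k - k^2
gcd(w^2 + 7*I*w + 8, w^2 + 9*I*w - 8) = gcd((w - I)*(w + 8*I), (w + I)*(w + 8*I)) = w + 8*I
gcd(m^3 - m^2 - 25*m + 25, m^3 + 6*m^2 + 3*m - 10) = m^2 + 4*m - 5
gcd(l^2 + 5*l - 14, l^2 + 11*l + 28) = l + 7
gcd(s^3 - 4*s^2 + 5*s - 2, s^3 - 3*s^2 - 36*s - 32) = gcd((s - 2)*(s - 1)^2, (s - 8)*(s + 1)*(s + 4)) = 1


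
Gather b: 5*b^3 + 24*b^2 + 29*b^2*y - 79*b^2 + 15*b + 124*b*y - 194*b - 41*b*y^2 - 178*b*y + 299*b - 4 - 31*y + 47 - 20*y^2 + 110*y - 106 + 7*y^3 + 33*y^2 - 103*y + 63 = 5*b^3 + b^2*(29*y - 55) + b*(-41*y^2 - 54*y + 120) + 7*y^3 + 13*y^2 - 24*y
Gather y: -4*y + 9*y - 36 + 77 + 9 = 5*y + 50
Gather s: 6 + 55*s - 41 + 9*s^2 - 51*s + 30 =9*s^2 + 4*s - 5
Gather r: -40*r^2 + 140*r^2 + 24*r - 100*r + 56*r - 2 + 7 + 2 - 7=100*r^2 - 20*r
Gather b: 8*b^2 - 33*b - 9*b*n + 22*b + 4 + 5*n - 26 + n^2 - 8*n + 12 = 8*b^2 + b*(-9*n - 11) + n^2 - 3*n - 10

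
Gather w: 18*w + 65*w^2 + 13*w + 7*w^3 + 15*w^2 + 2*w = 7*w^3 + 80*w^2 + 33*w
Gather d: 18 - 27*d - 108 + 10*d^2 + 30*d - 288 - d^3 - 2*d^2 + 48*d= -d^3 + 8*d^2 + 51*d - 378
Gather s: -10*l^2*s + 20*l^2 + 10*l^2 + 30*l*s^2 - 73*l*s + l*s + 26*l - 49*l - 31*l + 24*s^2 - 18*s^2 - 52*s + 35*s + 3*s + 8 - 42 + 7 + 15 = 30*l^2 - 54*l + s^2*(30*l + 6) + s*(-10*l^2 - 72*l - 14) - 12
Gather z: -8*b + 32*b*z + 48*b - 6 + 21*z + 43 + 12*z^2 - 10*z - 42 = 40*b + 12*z^2 + z*(32*b + 11) - 5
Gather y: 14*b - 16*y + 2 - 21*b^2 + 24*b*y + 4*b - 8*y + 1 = -21*b^2 + 18*b + y*(24*b - 24) + 3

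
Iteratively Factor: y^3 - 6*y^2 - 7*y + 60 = (y - 5)*(y^2 - y - 12) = (y - 5)*(y + 3)*(y - 4)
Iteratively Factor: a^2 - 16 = (a - 4)*(a + 4)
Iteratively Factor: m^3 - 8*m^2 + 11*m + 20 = (m - 4)*(m^2 - 4*m - 5) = (m - 5)*(m - 4)*(m + 1)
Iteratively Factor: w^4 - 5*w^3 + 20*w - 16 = (w - 2)*(w^3 - 3*w^2 - 6*w + 8) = (w - 2)*(w + 2)*(w^2 - 5*w + 4) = (w - 4)*(w - 2)*(w + 2)*(w - 1)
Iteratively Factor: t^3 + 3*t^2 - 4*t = (t + 4)*(t^2 - t) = t*(t + 4)*(t - 1)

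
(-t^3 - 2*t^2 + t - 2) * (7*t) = -7*t^4 - 14*t^3 + 7*t^2 - 14*t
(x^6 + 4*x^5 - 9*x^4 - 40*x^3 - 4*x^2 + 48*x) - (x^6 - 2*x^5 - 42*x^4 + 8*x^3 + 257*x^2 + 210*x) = 6*x^5 + 33*x^4 - 48*x^3 - 261*x^2 - 162*x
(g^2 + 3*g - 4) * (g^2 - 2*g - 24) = g^4 + g^3 - 34*g^2 - 64*g + 96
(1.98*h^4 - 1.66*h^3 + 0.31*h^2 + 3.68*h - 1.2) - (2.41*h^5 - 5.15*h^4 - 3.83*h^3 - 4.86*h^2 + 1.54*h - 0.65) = -2.41*h^5 + 7.13*h^4 + 2.17*h^3 + 5.17*h^2 + 2.14*h - 0.55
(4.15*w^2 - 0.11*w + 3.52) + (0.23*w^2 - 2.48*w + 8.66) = 4.38*w^2 - 2.59*w + 12.18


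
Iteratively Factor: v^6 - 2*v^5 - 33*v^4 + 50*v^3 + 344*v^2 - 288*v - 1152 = (v - 4)*(v^5 + 2*v^4 - 25*v^3 - 50*v^2 + 144*v + 288) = (v - 4)*(v - 3)*(v^4 + 5*v^3 - 10*v^2 - 80*v - 96) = (v - 4)*(v - 3)*(v + 3)*(v^3 + 2*v^2 - 16*v - 32) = (v - 4)^2*(v - 3)*(v + 3)*(v^2 + 6*v + 8) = (v - 4)^2*(v - 3)*(v + 3)*(v + 4)*(v + 2)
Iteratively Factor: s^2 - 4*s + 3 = (s - 1)*(s - 3)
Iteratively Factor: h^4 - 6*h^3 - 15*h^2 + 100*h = (h - 5)*(h^3 - h^2 - 20*h) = (h - 5)^2*(h^2 + 4*h) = h*(h - 5)^2*(h + 4)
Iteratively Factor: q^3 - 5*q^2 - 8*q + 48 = (q - 4)*(q^2 - q - 12) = (q - 4)^2*(q + 3)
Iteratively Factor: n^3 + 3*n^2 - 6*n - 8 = (n + 1)*(n^2 + 2*n - 8) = (n - 2)*(n + 1)*(n + 4)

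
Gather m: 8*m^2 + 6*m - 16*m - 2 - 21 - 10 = 8*m^2 - 10*m - 33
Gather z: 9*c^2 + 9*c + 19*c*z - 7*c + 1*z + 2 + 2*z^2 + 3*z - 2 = 9*c^2 + 2*c + 2*z^2 + z*(19*c + 4)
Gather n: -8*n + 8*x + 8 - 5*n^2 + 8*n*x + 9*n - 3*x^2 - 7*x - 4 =-5*n^2 + n*(8*x + 1) - 3*x^2 + x + 4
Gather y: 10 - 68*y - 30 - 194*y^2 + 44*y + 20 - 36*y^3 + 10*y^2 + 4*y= -36*y^3 - 184*y^2 - 20*y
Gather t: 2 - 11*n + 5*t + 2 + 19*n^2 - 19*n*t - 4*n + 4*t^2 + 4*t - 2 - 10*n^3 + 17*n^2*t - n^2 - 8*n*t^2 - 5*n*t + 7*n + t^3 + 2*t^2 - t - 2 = -10*n^3 + 18*n^2 - 8*n + t^3 + t^2*(6 - 8*n) + t*(17*n^2 - 24*n + 8)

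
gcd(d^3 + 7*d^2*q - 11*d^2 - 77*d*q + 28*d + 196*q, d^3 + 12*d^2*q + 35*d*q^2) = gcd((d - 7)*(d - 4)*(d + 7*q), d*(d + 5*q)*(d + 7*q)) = d + 7*q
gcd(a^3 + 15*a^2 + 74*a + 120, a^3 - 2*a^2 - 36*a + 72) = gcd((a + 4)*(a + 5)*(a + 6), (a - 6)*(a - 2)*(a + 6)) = a + 6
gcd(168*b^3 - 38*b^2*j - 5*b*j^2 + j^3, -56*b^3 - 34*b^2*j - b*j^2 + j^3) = 7*b - j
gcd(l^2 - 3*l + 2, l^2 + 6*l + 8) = 1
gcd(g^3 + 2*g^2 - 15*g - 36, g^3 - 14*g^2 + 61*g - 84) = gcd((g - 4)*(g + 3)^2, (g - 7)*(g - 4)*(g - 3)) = g - 4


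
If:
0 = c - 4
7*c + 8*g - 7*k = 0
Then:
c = 4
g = 7*k/8 - 7/2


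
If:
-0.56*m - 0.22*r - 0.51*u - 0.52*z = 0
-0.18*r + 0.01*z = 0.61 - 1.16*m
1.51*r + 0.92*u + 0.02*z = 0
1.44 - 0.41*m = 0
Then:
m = 3.51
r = 20.41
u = -33.94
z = 20.88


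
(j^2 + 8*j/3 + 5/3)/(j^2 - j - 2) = (j + 5/3)/(j - 2)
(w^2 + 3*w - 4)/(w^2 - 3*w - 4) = (-w^2 - 3*w + 4)/(-w^2 + 3*w + 4)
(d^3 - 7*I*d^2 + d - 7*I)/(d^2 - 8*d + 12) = (d^3 - 7*I*d^2 + d - 7*I)/(d^2 - 8*d + 12)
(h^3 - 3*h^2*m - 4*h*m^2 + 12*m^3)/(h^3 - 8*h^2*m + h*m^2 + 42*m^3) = (h - 2*m)/(h - 7*m)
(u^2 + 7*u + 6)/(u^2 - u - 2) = (u + 6)/(u - 2)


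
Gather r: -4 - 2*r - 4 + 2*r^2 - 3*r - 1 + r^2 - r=3*r^2 - 6*r - 9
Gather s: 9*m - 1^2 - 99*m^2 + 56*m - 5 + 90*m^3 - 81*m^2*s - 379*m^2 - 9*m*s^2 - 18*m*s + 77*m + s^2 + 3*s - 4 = 90*m^3 - 478*m^2 + 142*m + s^2*(1 - 9*m) + s*(-81*m^2 - 18*m + 3) - 10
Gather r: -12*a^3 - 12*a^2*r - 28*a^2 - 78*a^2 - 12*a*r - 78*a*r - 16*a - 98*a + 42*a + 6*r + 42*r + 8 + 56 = -12*a^3 - 106*a^2 - 72*a + r*(-12*a^2 - 90*a + 48) + 64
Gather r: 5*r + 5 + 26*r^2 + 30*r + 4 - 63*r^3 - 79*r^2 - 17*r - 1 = -63*r^3 - 53*r^2 + 18*r + 8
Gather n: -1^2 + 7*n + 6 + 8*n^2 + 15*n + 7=8*n^2 + 22*n + 12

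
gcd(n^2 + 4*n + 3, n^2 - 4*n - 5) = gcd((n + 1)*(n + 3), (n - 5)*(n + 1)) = n + 1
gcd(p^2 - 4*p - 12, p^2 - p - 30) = p - 6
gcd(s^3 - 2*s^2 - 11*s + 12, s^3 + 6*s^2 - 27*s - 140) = 1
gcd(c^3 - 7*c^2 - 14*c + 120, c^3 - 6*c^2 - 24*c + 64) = c + 4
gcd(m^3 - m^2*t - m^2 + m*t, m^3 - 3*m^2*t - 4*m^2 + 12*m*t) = m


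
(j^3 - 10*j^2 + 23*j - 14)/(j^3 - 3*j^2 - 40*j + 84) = (j - 1)/(j + 6)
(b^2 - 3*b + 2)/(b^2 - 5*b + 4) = (b - 2)/(b - 4)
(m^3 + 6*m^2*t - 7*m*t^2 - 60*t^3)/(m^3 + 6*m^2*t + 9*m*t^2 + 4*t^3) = (m^2 + 2*m*t - 15*t^2)/(m^2 + 2*m*t + t^2)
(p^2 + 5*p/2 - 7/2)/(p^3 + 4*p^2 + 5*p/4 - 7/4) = 2*(p - 1)/(2*p^2 + p - 1)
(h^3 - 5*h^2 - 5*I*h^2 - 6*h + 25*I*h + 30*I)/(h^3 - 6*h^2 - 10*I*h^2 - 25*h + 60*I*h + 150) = (h + 1)/(h - 5*I)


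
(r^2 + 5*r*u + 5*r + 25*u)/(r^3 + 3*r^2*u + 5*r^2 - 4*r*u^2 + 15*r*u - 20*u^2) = (r + 5*u)/(r^2 + 3*r*u - 4*u^2)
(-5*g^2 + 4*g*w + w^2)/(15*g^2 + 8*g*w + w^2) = (-g + w)/(3*g + w)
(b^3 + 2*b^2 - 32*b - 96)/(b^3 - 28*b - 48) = (b + 4)/(b + 2)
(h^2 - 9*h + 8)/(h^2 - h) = (h - 8)/h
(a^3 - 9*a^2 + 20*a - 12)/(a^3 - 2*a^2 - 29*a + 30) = (a - 2)/(a + 5)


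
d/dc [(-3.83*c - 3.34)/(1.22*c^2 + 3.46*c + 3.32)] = (4.6726*c^2 + 8.1496*c - 1.1592)/(1.4884*c^4 + 8.4424*c^3 + 20.0724*c^2 + 22.9744*c + 11.0224)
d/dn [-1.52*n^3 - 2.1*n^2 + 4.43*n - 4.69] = -4.56*n^2 - 4.2*n + 4.43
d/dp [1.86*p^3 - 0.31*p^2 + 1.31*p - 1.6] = 5.58*p^2 - 0.62*p + 1.31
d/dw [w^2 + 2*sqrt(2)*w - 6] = 2*w + 2*sqrt(2)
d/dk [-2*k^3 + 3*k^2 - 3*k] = -6*k^2 + 6*k - 3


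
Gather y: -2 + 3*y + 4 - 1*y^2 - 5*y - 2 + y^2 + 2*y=0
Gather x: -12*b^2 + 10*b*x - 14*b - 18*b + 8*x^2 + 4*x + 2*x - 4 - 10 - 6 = -12*b^2 - 32*b + 8*x^2 + x*(10*b + 6) - 20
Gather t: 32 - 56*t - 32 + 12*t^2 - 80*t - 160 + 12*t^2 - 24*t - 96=24*t^2 - 160*t - 256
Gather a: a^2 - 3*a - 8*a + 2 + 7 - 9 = a^2 - 11*a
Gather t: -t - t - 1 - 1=-2*t - 2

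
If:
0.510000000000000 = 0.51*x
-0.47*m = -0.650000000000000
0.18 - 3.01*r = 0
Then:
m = 1.38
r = 0.06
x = 1.00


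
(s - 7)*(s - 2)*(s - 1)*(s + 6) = s^4 - 4*s^3 - 37*s^2 + 124*s - 84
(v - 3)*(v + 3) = v^2 - 9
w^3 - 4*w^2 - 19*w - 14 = (w - 7)*(w + 1)*(w + 2)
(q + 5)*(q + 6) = q^2 + 11*q + 30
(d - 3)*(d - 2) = d^2 - 5*d + 6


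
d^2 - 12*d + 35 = (d - 7)*(d - 5)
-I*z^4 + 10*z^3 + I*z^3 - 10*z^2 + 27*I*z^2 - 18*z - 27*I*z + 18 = (z - 1)*(z + 3*I)*(z + 6*I)*(-I*z + 1)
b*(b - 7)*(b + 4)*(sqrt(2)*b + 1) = sqrt(2)*b^4 - 3*sqrt(2)*b^3 + b^3 - 28*sqrt(2)*b^2 - 3*b^2 - 28*b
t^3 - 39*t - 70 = (t - 7)*(t + 2)*(t + 5)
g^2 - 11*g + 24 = (g - 8)*(g - 3)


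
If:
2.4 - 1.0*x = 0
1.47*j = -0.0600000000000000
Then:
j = -0.04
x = 2.40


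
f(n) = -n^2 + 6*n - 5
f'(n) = 6 - 2*n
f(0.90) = -0.41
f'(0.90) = 4.20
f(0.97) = -0.12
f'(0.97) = 4.06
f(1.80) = 2.56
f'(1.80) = 2.40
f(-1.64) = -17.53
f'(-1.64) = 9.28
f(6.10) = -5.61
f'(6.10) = -6.20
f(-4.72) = -55.60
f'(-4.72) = 15.44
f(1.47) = 1.66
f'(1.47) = 3.06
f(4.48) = 1.81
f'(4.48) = -2.96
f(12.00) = -77.00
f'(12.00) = -18.00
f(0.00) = -5.00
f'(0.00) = 6.00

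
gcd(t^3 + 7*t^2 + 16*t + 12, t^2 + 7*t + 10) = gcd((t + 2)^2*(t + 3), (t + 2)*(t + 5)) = t + 2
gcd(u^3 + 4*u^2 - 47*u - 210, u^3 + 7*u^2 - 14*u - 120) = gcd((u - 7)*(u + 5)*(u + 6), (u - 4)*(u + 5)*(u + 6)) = u^2 + 11*u + 30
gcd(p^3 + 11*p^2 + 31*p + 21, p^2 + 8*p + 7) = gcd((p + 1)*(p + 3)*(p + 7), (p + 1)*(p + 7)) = p^2 + 8*p + 7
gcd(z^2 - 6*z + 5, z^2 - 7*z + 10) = z - 5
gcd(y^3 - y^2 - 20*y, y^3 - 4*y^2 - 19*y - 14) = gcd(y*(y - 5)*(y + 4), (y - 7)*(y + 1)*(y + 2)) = 1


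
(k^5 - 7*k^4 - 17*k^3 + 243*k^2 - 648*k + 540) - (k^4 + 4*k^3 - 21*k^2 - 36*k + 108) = k^5 - 8*k^4 - 21*k^3 + 264*k^2 - 612*k + 432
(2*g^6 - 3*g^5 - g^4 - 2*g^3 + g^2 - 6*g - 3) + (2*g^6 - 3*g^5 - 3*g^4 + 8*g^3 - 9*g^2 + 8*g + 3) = 4*g^6 - 6*g^5 - 4*g^4 + 6*g^3 - 8*g^2 + 2*g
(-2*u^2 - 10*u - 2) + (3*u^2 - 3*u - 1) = u^2 - 13*u - 3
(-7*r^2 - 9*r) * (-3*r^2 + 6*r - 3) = 21*r^4 - 15*r^3 - 33*r^2 + 27*r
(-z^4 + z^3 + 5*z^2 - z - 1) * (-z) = z^5 - z^4 - 5*z^3 + z^2 + z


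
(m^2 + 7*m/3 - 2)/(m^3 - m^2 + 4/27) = 9*(m + 3)/(9*m^2 - 3*m - 2)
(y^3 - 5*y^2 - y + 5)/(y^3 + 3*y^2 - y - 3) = (y - 5)/(y + 3)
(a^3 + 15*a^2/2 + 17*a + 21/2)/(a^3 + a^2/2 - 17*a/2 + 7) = (a^2 + 4*a + 3)/(a^2 - 3*a + 2)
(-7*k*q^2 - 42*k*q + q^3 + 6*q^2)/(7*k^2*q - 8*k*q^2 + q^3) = (q + 6)/(-k + q)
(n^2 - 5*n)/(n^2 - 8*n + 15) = n/(n - 3)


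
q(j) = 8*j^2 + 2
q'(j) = 16*j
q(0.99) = 9.84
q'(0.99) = 15.84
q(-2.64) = 57.76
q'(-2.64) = -42.24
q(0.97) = 9.53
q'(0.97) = 15.52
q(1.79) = 27.63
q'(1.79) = 28.64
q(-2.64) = 57.76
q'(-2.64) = -42.24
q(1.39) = 17.46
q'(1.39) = 22.24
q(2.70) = 60.32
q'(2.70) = 43.20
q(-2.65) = 58.18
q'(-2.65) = -42.40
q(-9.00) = 650.00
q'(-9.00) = -144.00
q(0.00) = 2.00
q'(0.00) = 0.00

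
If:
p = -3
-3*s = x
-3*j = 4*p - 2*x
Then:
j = 2*x/3 + 4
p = -3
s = -x/3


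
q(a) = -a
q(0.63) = -0.63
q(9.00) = -9.00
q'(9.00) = -1.00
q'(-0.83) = -1.00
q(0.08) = -0.08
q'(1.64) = -1.00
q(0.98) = -0.98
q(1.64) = -1.64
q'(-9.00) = -1.00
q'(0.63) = -1.00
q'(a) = -1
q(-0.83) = 0.83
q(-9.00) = 9.00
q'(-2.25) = -1.00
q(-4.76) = 4.76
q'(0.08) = -1.00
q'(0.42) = -1.00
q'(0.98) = -1.00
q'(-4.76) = -1.00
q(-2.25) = 2.25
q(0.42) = -0.42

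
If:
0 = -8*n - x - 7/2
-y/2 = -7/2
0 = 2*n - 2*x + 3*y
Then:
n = -14/9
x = 161/18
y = 7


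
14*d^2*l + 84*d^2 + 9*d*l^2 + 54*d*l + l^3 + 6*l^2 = (2*d + l)*(7*d + l)*(l + 6)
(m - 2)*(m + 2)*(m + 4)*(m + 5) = m^4 + 9*m^3 + 16*m^2 - 36*m - 80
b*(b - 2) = b^2 - 2*b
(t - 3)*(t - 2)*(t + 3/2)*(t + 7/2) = t^4 - 55*t^2/4 + 15*t/4 + 63/2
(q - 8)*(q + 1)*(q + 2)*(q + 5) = q^4 - 47*q^2 - 126*q - 80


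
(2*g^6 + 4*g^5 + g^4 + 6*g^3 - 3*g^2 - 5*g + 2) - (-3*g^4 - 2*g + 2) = 2*g^6 + 4*g^5 + 4*g^4 + 6*g^3 - 3*g^2 - 3*g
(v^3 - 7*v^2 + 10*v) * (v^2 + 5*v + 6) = v^5 - 2*v^4 - 19*v^3 + 8*v^2 + 60*v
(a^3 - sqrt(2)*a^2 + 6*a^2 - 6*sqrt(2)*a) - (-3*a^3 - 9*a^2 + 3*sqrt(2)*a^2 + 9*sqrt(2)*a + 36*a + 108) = 4*a^3 - 4*sqrt(2)*a^2 + 15*a^2 - 36*a - 15*sqrt(2)*a - 108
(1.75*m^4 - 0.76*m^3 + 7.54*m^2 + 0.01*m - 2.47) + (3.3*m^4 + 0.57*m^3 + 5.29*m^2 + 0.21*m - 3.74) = 5.05*m^4 - 0.19*m^3 + 12.83*m^2 + 0.22*m - 6.21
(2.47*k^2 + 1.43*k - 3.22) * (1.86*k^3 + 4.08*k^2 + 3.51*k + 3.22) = 4.5942*k^5 + 12.7374*k^4 + 8.5149*k^3 - 0.1649*k^2 - 6.6976*k - 10.3684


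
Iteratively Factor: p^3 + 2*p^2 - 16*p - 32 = (p + 4)*(p^2 - 2*p - 8) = (p + 2)*(p + 4)*(p - 4)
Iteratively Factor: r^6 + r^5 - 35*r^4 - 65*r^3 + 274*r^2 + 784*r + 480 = (r + 1)*(r^5 - 35*r^3 - 30*r^2 + 304*r + 480) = (r - 5)*(r + 1)*(r^4 + 5*r^3 - 10*r^2 - 80*r - 96) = (r - 5)*(r + 1)*(r + 3)*(r^3 + 2*r^2 - 16*r - 32) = (r - 5)*(r + 1)*(r + 3)*(r + 4)*(r^2 - 2*r - 8) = (r - 5)*(r - 4)*(r + 1)*(r + 3)*(r + 4)*(r + 2)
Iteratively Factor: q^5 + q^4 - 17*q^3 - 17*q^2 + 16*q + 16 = (q + 1)*(q^4 - 17*q^2 + 16) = (q + 1)*(q + 4)*(q^3 - 4*q^2 - q + 4) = (q + 1)^2*(q + 4)*(q^2 - 5*q + 4) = (q - 4)*(q + 1)^2*(q + 4)*(q - 1)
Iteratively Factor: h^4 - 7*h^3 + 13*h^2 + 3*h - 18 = (h + 1)*(h^3 - 8*h^2 + 21*h - 18) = (h - 2)*(h + 1)*(h^2 - 6*h + 9) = (h - 3)*(h - 2)*(h + 1)*(h - 3)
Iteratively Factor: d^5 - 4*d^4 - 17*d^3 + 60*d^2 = (d + 4)*(d^4 - 8*d^3 + 15*d^2) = d*(d + 4)*(d^3 - 8*d^2 + 15*d) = d*(d - 5)*(d + 4)*(d^2 - 3*d) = d*(d - 5)*(d - 3)*(d + 4)*(d)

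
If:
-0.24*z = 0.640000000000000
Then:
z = -2.67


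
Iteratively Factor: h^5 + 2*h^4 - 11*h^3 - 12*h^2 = (h + 4)*(h^4 - 2*h^3 - 3*h^2) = (h - 3)*(h + 4)*(h^3 + h^2) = (h - 3)*(h + 1)*(h + 4)*(h^2) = h*(h - 3)*(h + 1)*(h + 4)*(h)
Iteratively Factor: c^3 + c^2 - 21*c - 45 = (c - 5)*(c^2 + 6*c + 9) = (c - 5)*(c + 3)*(c + 3)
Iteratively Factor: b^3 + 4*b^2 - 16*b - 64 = (b + 4)*(b^2 - 16) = (b - 4)*(b + 4)*(b + 4)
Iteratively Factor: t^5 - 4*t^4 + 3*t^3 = (t)*(t^4 - 4*t^3 + 3*t^2) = t^2*(t^3 - 4*t^2 + 3*t) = t^3*(t^2 - 4*t + 3) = t^3*(t - 3)*(t - 1)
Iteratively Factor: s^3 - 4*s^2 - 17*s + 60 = (s - 3)*(s^2 - s - 20) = (s - 5)*(s - 3)*(s + 4)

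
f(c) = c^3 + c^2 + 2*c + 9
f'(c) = 3*c^2 + 2*c + 2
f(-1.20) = 6.31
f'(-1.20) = 3.92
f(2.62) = 39.09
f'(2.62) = 27.83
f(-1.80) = 2.81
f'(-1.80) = 8.12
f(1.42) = 16.72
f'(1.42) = 10.89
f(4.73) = 146.66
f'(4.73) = 78.58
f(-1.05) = 6.84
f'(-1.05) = 3.21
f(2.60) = 38.54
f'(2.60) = 27.48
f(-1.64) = 4.00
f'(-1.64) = 6.79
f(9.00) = 837.00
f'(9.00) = 263.00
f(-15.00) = -3171.00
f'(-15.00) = 647.00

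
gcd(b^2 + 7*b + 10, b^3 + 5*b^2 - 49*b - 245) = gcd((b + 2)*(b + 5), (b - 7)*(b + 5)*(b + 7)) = b + 5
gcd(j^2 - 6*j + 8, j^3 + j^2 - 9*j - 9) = 1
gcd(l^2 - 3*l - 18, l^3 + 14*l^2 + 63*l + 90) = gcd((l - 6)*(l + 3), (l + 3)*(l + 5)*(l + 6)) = l + 3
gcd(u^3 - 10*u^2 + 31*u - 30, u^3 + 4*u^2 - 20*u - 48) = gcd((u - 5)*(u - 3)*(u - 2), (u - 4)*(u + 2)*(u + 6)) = 1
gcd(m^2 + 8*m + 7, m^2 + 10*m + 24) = 1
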